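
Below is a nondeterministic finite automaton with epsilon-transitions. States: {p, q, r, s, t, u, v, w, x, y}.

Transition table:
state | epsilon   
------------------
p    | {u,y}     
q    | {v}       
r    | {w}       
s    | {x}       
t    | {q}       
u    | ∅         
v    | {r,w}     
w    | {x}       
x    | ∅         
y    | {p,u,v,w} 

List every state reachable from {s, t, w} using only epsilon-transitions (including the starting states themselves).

{q, r, s, t, v, w, x}

Start with {s, t, w}.
From s via epsilon: add x.
From t via epsilon: add q.
From q via epsilon: add v.
From v via epsilon: add r.
No new states can be added; the closed set is {q, r, s, t, v, w, x}.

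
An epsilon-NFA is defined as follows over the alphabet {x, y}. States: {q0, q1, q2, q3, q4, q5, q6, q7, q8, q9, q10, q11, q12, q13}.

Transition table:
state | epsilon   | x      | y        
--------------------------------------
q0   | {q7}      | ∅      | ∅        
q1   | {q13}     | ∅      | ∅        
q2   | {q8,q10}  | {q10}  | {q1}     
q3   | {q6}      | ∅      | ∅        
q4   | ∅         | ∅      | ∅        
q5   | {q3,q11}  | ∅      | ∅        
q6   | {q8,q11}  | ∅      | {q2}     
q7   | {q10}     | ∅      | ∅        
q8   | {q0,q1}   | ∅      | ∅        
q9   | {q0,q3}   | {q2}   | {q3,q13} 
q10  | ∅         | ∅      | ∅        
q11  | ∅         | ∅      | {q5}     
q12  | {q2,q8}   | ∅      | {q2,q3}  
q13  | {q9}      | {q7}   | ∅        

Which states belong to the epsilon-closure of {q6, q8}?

{q0, q1, q3, q6, q7, q8, q9, q10, q11, q13}

Start with {q6, q8}.
From q6 via epsilon: add q11.
From q8 via epsilon: add q0, q1.
From q0 via epsilon: add q7.
From q1 via epsilon: add q13.
From q7 via epsilon: add q10.
From q13 via epsilon: add q9.
From q9 via epsilon: add q3.
No new states can be added; the closed set is {q0, q1, q3, q6, q7, q8, q9, q10, q11, q13}.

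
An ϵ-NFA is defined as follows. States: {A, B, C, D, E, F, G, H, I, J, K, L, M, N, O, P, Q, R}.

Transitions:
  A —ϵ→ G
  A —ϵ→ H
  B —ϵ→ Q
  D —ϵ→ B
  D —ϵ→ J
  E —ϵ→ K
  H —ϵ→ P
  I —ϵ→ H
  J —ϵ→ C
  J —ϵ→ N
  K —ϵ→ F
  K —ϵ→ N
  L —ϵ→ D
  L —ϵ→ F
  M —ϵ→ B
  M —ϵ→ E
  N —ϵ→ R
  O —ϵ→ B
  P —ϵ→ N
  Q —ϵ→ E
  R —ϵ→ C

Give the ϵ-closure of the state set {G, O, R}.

Start with {G, O, R}.
From O via ϵ: add B.
From R via ϵ: add C.
From B via ϵ: add Q.
From Q via ϵ: add E.
From E via ϵ: add K.
From K via ϵ: add F, N.
No new states can be added; the closed set is {B, C, E, F, G, K, N, O, Q, R}.

{B, C, E, F, G, K, N, O, Q, R}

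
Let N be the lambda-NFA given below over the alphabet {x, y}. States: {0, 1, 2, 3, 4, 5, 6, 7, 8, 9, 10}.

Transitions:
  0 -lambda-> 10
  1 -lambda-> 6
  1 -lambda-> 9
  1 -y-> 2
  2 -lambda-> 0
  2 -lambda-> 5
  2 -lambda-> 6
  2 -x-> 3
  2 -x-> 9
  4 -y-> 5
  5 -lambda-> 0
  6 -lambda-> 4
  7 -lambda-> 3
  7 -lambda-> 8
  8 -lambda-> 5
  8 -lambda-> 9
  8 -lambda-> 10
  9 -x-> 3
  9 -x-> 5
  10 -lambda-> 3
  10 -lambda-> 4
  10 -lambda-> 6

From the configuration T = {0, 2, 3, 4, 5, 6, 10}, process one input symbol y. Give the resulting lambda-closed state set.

4 on y → {5}.
No y-transition from 0, 2, 3, 5, 6, 10.
Union after reading y: {5}.
Now take the lambda-closure:
From 5 via lambda: add 0.
From 0 via lambda: add 10.
From 10 via lambda: add 3, 4, 6.
No new states can be added; the closed set is {0, 3, 4, 5, 6, 10}.

{0, 3, 4, 5, 6, 10}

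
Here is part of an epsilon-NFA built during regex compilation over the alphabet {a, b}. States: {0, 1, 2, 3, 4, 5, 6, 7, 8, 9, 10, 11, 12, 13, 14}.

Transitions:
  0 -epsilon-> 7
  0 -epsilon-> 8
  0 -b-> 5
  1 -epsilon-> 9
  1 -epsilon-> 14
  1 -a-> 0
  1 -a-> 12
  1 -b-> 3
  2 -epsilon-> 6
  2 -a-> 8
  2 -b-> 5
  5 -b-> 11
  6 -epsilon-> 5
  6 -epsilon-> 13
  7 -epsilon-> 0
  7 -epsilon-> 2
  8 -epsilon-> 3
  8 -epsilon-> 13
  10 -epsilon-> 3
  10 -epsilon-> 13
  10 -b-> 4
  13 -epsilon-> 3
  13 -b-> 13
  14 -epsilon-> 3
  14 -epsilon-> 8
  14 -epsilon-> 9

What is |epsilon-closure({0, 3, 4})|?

Start with {0, 3, 4}.
From 0 via epsilon: add 7, 8.
From 7 via epsilon: add 2.
From 8 via epsilon: add 13.
From 2 via epsilon: add 6.
From 6 via epsilon: add 5.
epsilon-closure = {0, 2, 3, 4, 5, 6, 7, 8, 13}, which has 9 states.

9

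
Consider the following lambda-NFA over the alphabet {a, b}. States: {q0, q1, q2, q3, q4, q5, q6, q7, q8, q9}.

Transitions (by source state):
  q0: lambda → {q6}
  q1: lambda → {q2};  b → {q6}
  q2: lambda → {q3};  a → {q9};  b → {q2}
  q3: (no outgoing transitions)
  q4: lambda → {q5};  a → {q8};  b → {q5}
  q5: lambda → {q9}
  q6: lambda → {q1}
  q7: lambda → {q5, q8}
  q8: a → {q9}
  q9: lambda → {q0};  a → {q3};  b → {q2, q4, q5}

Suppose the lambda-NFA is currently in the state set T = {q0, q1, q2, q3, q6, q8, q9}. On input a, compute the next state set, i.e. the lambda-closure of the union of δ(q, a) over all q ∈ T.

{q0, q1, q2, q3, q6, q9}

q2 on a → {q9}.
q8 on a → {q9}.
q9 on a → {q3}.
No a-transition from q0, q1, q3, q6.
Union after reading a: {q3, q9}.
Now take the lambda-closure:
From q9 via lambda: add q0.
From q0 via lambda: add q6.
From q6 via lambda: add q1.
From q1 via lambda: add q2.
No new states can be added; the closed set is {q0, q1, q2, q3, q6, q9}.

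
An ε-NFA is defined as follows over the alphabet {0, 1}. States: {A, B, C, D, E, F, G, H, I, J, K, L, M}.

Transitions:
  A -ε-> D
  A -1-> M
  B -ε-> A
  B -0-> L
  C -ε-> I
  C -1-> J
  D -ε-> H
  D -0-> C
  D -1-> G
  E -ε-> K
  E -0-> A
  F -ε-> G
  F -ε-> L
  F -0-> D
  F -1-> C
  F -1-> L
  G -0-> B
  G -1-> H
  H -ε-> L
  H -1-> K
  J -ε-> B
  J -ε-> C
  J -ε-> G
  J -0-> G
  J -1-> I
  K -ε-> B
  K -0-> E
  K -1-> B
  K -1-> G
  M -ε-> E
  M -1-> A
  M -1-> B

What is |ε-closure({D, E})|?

7

Start with {D, E}.
From D via ε: add H.
From E via ε: add K.
From H via ε: add L.
From K via ε: add B.
From B via ε: add A.
ε-closure = {A, B, D, E, H, K, L}, which has 7 states.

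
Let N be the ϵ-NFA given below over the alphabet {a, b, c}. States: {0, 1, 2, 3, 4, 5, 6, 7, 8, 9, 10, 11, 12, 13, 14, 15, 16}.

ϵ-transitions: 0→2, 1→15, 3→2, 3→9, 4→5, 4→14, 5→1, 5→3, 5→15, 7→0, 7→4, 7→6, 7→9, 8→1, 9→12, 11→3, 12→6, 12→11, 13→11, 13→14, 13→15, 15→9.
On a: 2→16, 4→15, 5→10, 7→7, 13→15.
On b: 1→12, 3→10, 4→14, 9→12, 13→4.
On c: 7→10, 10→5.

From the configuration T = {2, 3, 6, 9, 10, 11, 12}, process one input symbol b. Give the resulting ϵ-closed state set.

{2, 3, 6, 9, 10, 11, 12}

3 on b → {10}.
9 on b → {12}.
No b-transition from 2, 6, 10, 11, 12.
Union after reading b: {10, 12}.
Now take the ϵ-closure:
From 12 via ϵ: add 6, 11.
From 11 via ϵ: add 3.
From 3 via ϵ: add 2, 9.
No new states can be added; the closed set is {2, 3, 6, 9, 10, 11, 12}.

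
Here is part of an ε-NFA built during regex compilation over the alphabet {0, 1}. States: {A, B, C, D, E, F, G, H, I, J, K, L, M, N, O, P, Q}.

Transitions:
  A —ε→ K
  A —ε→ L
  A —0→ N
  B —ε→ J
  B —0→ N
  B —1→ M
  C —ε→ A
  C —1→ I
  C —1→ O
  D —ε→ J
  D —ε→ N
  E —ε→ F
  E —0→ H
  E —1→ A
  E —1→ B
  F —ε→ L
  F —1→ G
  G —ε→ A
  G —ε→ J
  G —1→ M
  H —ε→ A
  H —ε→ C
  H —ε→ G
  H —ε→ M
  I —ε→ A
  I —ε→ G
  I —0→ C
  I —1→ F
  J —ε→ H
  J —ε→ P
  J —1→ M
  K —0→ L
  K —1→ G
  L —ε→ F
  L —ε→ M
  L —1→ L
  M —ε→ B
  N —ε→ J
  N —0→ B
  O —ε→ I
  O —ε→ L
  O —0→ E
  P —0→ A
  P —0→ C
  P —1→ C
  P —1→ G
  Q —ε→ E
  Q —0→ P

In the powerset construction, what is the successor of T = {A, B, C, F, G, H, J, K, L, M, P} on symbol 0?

{A, B, C, F, G, H, J, K, L, M, N, P}

A on 0 → {N}.
B on 0 → {N}.
K on 0 → {L}.
P on 0 → {A, C}.
No 0-transition from C, F, G, H, J, L, M.
Union after reading 0: {A, C, L, N}.
Now take the ε-closure:
From A via ε: add K.
From L via ε: add F, M.
From N via ε: add J.
From J via ε: add H, P.
From M via ε: add B.
From H via ε: add G.
No new states can be added; the closed set is {A, B, C, F, G, H, J, K, L, M, N, P}.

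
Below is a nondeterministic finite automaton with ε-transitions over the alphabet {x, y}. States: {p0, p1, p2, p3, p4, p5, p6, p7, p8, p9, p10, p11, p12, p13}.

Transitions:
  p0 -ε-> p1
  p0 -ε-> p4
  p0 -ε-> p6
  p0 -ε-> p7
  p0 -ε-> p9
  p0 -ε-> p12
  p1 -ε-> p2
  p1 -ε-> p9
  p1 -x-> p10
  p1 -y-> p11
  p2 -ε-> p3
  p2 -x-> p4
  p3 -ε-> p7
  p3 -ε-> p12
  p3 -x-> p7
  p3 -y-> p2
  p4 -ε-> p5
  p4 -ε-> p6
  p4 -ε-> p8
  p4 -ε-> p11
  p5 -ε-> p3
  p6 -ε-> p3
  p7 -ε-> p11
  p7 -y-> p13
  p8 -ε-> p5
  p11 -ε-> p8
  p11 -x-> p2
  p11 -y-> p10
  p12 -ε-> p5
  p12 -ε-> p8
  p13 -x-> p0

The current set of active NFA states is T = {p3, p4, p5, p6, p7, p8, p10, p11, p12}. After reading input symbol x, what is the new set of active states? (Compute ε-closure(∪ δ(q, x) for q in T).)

p3 on x → {p7}.
p11 on x → {p2}.
No x-transition from p4, p5, p6, p7, p8, p10, p12.
Union after reading x: {p2, p7}.
Now take the ε-closure:
From p2 via ε: add p3.
From p7 via ε: add p11.
From p3 via ε: add p12.
From p11 via ε: add p8.
From p8 via ε: add p5.
No new states can be added; the closed set is {p2, p3, p5, p7, p8, p11, p12}.

{p2, p3, p5, p7, p8, p11, p12}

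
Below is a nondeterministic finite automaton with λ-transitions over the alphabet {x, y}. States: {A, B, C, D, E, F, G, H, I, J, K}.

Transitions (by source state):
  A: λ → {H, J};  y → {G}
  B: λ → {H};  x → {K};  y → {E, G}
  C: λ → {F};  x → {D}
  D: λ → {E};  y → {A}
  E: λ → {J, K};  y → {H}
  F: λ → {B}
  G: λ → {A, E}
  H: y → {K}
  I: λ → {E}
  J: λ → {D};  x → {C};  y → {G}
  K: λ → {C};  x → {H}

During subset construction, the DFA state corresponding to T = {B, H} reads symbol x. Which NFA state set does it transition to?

B on x → {K}.
No x-transition from H.
Union after reading x: {K}.
Now take the λ-closure:
From K via λ: add C.
From C via λ: add F.
From F via λ: add B.
From B via λ: add H.
No new states can be added; the closed set is {B, C, F, H, K}.

{B, C, F, H, K}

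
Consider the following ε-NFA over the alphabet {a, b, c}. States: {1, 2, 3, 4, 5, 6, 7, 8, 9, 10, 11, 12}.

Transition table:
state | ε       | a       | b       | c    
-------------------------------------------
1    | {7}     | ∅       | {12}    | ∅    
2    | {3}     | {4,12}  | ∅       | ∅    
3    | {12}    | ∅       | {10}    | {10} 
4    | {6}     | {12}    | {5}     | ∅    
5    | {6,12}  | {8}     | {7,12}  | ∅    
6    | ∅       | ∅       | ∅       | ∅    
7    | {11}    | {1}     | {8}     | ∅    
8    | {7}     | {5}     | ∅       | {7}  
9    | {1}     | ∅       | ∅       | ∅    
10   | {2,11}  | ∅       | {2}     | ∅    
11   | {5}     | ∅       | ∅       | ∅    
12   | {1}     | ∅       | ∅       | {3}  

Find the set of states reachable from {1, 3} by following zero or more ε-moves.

Start with {1, 3}.
From 1 via ε: add 7.
From 3 via ε: add 12.
From 7 via ε: add 11.
From 11 via ε: add 5.
From 5 via ε: add 6.
No new states can be added; the closed set is {1, 3, 5, 6, 7, 11, 12}.

{1, 3, 5, 6, 7, 11, 12}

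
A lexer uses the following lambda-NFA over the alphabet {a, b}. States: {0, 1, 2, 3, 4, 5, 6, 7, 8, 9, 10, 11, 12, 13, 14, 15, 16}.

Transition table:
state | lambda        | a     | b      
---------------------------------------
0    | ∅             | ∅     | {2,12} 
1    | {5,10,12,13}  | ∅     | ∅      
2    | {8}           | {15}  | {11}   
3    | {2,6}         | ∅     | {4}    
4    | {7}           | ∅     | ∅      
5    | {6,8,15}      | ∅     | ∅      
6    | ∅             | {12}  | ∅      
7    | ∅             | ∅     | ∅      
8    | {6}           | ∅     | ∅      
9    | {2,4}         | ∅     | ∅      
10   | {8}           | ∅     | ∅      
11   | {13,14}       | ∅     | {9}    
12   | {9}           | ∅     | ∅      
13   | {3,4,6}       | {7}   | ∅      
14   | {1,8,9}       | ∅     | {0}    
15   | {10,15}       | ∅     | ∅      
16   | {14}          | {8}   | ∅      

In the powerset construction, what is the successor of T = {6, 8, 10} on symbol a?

{2, 4, 6, 7, 8, 9, 12}

6 on a → {12}.
No a-transition from 8, 10.
Union after reading a: {12}.
Now take the lambda-closure:
From 12 via lambda: add 9.
From 9 via lambda: add 2, 4.
From 2 via lambda: add 8.
From 4 via lambda: add 7.
From 8 via lambda: add 6.
No new states can be added; the closed set is {2, 4, 6, 7, 8, 9, 12}.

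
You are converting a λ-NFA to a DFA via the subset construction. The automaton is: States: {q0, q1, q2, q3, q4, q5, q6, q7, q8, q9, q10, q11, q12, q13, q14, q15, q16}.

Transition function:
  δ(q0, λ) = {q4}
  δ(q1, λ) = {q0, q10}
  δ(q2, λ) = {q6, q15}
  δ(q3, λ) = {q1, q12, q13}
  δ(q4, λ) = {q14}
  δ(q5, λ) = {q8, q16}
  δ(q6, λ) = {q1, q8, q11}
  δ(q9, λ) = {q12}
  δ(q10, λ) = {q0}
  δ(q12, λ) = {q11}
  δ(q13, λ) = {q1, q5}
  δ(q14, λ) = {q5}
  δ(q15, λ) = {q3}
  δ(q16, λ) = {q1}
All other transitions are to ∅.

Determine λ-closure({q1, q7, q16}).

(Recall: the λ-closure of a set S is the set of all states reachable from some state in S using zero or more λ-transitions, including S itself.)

{q0, q1, q4, q5, q7, q8, q10, q14, q16}

Start with {q1, q7, q16}.
From q1 via λ: add q0, q10.
From q0 via λ: add q4.
From q4 via λ: add q14.
From q14 via λ: add q5.
From q5 via λ: add q8.
No new states can be added; the closed set is {q0, q1, q4, q5, q7, q8, q10, q14, q16}.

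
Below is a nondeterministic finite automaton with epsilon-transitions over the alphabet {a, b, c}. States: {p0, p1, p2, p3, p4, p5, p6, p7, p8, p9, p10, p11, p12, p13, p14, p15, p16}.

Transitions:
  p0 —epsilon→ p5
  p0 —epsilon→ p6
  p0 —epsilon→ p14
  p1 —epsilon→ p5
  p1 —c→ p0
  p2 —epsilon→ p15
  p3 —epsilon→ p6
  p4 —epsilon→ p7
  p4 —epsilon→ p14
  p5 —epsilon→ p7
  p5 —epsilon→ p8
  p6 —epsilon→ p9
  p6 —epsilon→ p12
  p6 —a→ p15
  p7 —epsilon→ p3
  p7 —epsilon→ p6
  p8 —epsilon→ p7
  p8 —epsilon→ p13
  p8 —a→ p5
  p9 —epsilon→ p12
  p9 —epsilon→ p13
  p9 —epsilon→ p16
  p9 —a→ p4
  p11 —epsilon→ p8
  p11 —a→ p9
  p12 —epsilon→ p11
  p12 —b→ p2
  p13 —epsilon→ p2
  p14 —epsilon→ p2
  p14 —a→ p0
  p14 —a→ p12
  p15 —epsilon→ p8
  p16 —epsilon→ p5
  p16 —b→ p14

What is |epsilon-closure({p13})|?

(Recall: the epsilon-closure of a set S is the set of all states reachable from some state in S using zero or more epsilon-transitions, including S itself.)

12

Start with {p13}.
From p13 via epsilon: add p2.
From p2 via epsilon: add p15.
From p15 via epsilon: add p8.
From p8 via epsilon: add p7.
From p7 via epsilon: add p3, p6.
From p6 via epsilon: add p9, p12.
From p9 via epsilon: add p16.
From p12 via epsilon: add p11.
From p16 via epsilon: add p5.
epsilon-closure = {p2, p3, p5, p6, p7, p8, p9, p11, p12, p13, p15, p16}, which has 12 states.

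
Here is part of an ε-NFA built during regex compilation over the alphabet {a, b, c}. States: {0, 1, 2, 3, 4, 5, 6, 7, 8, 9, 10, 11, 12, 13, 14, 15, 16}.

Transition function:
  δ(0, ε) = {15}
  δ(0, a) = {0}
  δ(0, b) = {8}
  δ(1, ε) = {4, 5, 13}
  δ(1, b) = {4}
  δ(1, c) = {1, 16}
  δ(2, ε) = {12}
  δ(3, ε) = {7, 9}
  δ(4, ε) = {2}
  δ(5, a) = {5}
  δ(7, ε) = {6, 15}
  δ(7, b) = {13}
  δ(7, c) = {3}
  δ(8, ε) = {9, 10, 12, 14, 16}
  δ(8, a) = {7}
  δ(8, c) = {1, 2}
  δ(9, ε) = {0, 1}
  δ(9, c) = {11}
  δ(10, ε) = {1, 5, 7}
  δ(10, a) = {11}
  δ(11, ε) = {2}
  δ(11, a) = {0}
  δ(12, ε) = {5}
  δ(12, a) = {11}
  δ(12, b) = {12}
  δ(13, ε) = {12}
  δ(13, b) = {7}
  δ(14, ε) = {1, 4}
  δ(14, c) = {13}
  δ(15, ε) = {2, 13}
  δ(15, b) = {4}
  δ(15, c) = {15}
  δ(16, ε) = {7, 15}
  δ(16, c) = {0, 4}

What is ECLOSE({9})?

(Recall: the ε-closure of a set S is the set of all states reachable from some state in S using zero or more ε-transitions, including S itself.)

{0, 1, 2, 4, 5, 9, 12, 13, 15}

Start with {9}.
From 9 via ε: add 0, 1.
From 0 via ε: add 15.
From 1 via ε: add 4, 5, 13.
From 4 via ε: add 2.
From 13 via ε: add 12.
No new states can be added; the closed set is {0, 1, 2, 4, 5, 9, 12, 13, 15}.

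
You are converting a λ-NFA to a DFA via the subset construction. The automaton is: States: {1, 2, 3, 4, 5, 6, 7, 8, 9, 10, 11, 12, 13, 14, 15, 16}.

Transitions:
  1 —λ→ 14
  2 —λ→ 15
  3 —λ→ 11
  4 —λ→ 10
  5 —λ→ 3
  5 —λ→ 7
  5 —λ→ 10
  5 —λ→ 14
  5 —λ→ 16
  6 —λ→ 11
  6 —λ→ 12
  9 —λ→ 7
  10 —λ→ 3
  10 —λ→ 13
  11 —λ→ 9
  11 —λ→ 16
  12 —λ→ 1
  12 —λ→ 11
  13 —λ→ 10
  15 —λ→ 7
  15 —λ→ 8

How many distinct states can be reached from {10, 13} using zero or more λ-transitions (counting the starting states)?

7

Start with {10, 13}.
From 10 via λ: add 3.
From 3 via λ: add 11.
From 11 via λ: add 9, 16.
From 9 via λ: add 7.
λ-closure = {3, 7, 9, 10, 11, 13, 16}, which has 7 states.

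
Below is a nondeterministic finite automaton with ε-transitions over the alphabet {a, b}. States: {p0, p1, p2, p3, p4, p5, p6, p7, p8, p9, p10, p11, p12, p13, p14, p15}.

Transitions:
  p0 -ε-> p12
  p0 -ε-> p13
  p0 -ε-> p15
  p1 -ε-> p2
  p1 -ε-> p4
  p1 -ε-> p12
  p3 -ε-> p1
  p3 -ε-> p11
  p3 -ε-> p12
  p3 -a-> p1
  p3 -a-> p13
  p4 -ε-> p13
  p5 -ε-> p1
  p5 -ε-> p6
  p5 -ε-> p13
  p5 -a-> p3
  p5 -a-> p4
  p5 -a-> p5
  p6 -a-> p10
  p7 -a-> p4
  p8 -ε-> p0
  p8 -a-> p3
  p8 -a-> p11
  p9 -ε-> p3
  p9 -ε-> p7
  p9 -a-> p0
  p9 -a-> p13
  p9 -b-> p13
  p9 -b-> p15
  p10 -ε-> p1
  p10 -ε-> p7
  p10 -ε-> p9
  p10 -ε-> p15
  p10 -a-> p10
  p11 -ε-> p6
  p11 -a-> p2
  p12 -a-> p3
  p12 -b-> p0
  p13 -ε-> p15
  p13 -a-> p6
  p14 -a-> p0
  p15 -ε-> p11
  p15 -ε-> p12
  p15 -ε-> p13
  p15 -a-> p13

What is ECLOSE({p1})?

Start with {p1}.
From p1 via ε: add p2, p4, p12.
From p4 via ε: add p13.
From p13 via ε: add p15.
From p15 via ε: add p11.
From p11 via ε: add p6.
No new states can be added; the closed set is {p1, p2, p4, p6, p11, p12, p13, p15}.

{p1, p2, p4, p6, p11, p12, p13, p15}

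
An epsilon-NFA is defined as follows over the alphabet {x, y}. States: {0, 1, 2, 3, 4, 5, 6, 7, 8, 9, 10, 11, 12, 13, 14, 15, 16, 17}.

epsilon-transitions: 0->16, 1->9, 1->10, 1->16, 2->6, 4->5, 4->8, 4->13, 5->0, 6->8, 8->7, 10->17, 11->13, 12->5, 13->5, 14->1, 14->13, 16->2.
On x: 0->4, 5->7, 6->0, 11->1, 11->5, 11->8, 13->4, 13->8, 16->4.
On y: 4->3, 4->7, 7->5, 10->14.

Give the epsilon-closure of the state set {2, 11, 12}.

{0, 2, 5, 6, 7, 8, 11, 12, 13, 16}

Start with {2, 11, 12}.
From 2 via epsilon: add 6.
From 11 via epsilon: add 13.
From 12 via epsilon: add 5.
From 5 via epsilon: add 0.
From 6 via epsilon: add 8.
From 0 via epsilon: add 16.
From 8 via epsilon: add 7.
No new states can be added; the closed set is {0, 2, 5, 6, 7, 8, 11, 12, 13, 16}.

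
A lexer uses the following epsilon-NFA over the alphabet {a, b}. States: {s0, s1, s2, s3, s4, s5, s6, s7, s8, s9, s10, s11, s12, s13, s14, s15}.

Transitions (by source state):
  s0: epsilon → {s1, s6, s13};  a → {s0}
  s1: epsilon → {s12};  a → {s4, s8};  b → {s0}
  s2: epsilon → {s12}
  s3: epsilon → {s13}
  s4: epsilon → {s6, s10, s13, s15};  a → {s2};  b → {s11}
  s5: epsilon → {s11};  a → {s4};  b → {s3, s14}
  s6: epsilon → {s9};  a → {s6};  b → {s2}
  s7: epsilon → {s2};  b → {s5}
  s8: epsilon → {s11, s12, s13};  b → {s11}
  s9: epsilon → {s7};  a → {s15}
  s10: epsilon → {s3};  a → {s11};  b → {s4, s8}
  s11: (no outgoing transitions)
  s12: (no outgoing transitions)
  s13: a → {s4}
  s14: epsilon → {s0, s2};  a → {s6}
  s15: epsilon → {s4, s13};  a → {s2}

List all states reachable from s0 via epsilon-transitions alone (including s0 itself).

Start with {s0}.
From s0 via epsilon: add s1, s6, s13.
From s1 via epsilon: add s12.
From s6 via epsilon: add s9.
From s9 via epsilon: add s7.
From s7 via epsilon: add s2.
No new states can be added; the closed set is {s0, s1, s2, s6, s7, s9, s12, s13}.

{s0, s1, s2, s6, s7, s9, s12, s13}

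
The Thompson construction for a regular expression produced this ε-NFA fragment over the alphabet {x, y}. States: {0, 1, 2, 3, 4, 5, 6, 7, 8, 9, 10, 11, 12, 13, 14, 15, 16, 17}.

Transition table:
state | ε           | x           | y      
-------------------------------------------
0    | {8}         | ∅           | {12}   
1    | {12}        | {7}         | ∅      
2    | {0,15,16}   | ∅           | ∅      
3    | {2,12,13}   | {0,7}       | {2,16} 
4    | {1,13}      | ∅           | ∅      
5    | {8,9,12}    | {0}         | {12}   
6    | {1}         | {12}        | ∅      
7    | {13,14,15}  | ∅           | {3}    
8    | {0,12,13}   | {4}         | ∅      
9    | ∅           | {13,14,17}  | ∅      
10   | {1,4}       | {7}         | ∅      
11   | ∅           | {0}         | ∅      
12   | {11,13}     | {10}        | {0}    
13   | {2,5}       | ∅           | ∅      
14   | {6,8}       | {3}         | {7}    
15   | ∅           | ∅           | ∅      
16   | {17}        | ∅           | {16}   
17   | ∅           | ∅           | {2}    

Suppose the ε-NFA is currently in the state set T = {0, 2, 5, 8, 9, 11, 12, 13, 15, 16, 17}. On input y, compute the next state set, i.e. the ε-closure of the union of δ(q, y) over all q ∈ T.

0 on y → {12}.
5 on y → {12}.
12 on y → {0}.
16 on y → {16}.
17 on y → {2}.
No y-transition from 2, 8, 9, 11, 13, 15.
Union after reading y: {0, 2, 12, 16}.
Now take the ε-closure:
From 0 via ε: add 8.
From 2 via ε: add 15.
From 12 via ε: add 11, 13.
From 16 via ε: add 17.
From 13 via ε: add 5.
From 5 via ε: add 9.
No new states can be added; the closed set is {0, 2, 5, 8, 9, 11, 12, 13, 15, 16, 17}.

{0, 2, 5, 8, 9, 11, 12, 13, 15, 16, 17}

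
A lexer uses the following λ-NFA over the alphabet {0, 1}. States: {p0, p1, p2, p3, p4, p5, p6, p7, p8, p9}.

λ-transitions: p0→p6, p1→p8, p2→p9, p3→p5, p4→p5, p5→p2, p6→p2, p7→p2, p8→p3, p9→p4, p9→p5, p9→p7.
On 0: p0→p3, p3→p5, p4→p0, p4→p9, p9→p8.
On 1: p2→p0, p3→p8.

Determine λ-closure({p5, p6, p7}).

{p2, p4, p5, p6, p7, p9}

Start with {p5, p6, p7}.
From p5 via λ: add p2.
From p2 via λ: add p9.
From p9 via λ: add p4.
No new states can be added; the closed set is {p2, p4, p5, p6, p7, p9}.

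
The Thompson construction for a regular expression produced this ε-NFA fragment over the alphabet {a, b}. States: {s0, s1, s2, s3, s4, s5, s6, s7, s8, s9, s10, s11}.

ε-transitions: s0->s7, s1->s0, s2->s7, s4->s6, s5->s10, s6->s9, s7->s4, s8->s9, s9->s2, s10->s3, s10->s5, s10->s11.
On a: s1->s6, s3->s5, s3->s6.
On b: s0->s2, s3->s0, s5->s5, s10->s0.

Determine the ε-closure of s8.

{s2, s4, s6, s7, s8, s9}

Start with {s8}.
From s8 via ε: add s9.
From s9 via ε: add s2.
From s2 via ε: add s7.
From s7 via ε: add s4.
From s4 via ε: add s6.
No new states can be added; the closed set is {s2, s4, s6, s7, s8, s9}.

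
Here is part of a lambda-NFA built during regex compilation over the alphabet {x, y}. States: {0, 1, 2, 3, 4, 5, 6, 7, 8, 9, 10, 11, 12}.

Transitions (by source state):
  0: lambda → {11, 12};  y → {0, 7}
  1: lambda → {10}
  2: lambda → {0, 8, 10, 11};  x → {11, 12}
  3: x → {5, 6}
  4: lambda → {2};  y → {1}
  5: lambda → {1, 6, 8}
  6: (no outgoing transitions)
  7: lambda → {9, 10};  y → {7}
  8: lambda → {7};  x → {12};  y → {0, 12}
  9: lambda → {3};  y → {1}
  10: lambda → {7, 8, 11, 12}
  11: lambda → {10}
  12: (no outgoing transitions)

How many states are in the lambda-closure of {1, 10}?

8

Start with {1, 10}.
From 10 via lambda: add 7, 8, 11, 12.
From 7 via lambda: add 9.
From 9 via lambda: add 3.
lambda-closure = {1, 3, 7, 8, 9, 10, 11, 12}, which has 8 states.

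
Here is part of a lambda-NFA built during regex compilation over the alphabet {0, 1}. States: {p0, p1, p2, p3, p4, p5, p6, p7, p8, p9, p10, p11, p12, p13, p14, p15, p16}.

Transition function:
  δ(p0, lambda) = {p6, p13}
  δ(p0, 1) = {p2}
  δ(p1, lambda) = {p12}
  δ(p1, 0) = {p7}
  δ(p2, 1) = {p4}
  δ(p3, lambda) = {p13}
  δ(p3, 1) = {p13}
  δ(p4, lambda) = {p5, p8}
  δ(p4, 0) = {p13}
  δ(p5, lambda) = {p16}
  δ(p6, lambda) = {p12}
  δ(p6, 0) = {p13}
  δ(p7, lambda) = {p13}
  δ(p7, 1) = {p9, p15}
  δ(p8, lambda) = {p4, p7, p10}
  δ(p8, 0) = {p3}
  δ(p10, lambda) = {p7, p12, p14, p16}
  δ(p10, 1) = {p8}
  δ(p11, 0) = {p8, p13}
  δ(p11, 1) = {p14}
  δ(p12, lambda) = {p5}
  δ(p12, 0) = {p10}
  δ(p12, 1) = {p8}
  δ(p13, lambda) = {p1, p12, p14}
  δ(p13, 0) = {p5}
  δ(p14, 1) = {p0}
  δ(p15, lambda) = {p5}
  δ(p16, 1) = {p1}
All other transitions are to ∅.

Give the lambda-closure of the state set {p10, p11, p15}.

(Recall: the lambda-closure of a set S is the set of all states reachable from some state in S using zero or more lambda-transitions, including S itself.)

{p1, p5, p7, p10, p11, p12, p13, p14, p15, p16}

Start with {p10, p11, p15}.
From p10 via lambda: add p7, p12, p14, p16.
From p15 via lambda: add p5.
From p7 via lambda: add p13.
From p13 via lambda: add p1.
No new states can be added; the closed set is {p1, p5, p7, p10, p11, p12, p13, p14, p15, p16}.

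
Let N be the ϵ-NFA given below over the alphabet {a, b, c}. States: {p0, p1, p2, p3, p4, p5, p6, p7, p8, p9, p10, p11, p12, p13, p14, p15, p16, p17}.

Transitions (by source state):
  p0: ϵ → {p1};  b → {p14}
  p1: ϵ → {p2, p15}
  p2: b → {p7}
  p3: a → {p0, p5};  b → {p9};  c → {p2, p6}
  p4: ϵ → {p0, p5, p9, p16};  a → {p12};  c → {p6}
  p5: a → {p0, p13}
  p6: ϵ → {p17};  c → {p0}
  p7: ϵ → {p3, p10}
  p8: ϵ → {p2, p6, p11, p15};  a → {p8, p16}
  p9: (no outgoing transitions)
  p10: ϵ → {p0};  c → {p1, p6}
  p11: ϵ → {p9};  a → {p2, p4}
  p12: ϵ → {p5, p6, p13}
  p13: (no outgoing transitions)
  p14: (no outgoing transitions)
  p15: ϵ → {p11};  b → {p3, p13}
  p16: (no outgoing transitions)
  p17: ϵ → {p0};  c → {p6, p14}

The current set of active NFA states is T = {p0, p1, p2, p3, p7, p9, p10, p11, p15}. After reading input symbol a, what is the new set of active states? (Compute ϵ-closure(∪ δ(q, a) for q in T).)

p3 on a → {p0, p5}.
p11 on a → {p2, p4}.
No a-transition from p0, p1, p2, p7, p9, p10, p15.
Union after reading a: {p0, p2, p4, p5}.
Now take the ϵ-closure:
From p0 via ϵ: add p1.
From p4 via ϵ: add p9, p16.
From p1 via ϵ: add p15.
From p15 via ϵ: add p11.
No new states can be added; the closed set is {p0, p1, p2, p4, p5, p9, p11, p15, p16}.

{p0, p1, p2, p4, p5, p9, p11, p15, p16}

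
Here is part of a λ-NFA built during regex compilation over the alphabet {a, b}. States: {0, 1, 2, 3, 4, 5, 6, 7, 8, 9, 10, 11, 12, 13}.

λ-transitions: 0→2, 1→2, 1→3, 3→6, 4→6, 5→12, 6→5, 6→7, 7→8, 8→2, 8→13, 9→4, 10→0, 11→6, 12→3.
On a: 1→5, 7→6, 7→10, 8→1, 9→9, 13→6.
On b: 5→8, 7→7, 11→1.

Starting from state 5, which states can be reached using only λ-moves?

Start with {5}.
From 5 via λ: add 12.
From 12 via λ: add 3.
From 3 via λ: add 6.
From 6 via λ: add 7.
From 7 via λ: add 8.
From 8 via λ: add 2, 13.
No new states can be added; the closed set is {2, 3, 5, 6, 7, 8, 12, 13}.

{2, 3, 5, 6, 7, 8, 12, 13}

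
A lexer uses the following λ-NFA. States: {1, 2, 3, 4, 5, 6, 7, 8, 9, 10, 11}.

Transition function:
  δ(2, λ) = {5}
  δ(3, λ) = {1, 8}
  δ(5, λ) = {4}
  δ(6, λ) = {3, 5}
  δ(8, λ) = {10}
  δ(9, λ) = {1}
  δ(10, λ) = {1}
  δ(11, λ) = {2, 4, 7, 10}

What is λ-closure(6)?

{1, 3, 4, 5, 6, 8, 10}

Start with {6}.
From 6 via λ: add 3, 5.
From 3 via λ: add 1, 8.
From 5 via λ: add 4.
From 8 via λ: add 10.
No new states can be added; the closed set is {1, 3, 4, 5, 6, 8, 10}.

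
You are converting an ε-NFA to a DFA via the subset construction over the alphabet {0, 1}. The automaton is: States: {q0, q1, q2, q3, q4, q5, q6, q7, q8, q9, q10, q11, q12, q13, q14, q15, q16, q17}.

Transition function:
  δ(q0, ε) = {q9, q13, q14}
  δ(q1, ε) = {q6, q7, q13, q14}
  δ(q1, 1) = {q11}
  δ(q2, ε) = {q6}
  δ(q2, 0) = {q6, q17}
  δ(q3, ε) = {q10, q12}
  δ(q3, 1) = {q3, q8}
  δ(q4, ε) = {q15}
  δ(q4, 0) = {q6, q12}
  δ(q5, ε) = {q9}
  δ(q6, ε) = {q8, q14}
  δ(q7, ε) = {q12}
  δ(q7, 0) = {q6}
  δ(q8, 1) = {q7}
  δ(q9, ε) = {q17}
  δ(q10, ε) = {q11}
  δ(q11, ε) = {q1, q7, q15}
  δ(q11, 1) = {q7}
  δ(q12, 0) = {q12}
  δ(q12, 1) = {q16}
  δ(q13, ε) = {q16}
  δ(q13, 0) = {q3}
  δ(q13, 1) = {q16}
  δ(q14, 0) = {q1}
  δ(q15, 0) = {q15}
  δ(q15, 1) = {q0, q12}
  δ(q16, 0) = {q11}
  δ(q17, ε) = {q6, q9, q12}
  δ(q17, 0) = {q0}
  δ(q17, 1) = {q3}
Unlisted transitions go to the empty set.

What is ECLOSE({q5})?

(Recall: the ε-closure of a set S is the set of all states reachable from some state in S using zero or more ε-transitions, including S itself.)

Start with {q5}.
From q5 via ε: add q9.
From q9 via ε: add q17.
From q17 via ε: add q6, q12.
From q6 via ε: add q8, q14.
No new states can be added; the closed set is {q5, q6, q8, q9, q12, q14, q17}.

{q5, q6, q8, q9, q12, q14, q17}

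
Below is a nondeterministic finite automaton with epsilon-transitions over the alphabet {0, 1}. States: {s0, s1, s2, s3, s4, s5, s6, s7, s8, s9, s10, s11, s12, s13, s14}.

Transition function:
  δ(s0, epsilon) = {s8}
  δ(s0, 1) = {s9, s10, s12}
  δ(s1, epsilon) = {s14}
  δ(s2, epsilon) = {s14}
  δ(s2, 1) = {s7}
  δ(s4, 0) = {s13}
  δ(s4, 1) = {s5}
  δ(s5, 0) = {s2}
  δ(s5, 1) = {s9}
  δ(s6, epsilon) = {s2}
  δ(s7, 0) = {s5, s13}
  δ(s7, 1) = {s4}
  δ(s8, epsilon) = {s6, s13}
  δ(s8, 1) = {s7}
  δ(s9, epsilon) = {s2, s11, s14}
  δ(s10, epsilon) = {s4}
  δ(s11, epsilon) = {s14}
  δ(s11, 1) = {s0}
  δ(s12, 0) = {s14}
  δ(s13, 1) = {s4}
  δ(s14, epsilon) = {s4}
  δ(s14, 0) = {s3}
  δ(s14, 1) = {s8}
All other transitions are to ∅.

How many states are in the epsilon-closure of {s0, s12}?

Start with {s0, s12}.
From s0 via epsilon: add s8.
From s8 via epsilon: add s6, s13.
From s6 via epsilon: add s2.
From s2 via epsilon: add s14.
From s14 via epsilon: add s4.
epsilon-closure = {s0, s2, s4, s6, s8, s12, s13, s14}, which has 8 states.

8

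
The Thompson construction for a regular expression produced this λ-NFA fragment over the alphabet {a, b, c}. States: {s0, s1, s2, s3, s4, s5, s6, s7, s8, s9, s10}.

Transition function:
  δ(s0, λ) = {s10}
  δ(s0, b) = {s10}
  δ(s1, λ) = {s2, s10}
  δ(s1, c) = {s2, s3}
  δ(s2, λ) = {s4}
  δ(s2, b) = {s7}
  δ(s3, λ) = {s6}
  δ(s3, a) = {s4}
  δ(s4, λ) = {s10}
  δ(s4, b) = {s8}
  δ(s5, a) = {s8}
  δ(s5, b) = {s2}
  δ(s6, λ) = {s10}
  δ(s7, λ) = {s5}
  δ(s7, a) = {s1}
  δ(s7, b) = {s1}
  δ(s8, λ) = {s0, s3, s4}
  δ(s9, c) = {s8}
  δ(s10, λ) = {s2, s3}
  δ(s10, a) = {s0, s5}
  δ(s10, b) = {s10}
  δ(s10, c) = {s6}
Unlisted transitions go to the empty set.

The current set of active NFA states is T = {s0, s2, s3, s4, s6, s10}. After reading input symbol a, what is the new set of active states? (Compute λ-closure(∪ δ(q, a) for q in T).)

s3 on a → {s4}.
s10 on a → {s0, s5}.
No a-transition from s0, s2, s4, s6.
Union after reading a: {s0, s4, s5}.
Now take the λ-closure:
From s0 via λ: add s10.
From s10 via λ: add s2, s3.
From s3 via λ: add s6.
No new states can be added; the closed set is {s0, s2, s3, s4, s5, s6, s10}.

{s0, s2, s3, s4, s5, s6, s10}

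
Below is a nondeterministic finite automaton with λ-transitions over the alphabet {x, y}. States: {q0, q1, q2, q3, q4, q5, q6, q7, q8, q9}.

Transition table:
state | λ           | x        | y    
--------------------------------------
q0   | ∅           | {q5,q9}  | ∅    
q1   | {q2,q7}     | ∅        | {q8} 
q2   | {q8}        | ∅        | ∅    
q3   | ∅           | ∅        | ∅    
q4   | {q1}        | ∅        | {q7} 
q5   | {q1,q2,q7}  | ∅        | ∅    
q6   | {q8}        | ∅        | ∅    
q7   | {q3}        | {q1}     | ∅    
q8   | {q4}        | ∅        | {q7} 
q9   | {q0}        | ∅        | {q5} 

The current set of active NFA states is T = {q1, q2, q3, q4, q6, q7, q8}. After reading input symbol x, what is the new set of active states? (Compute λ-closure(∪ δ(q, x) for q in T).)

{q1, q2, q3, q4, q7, q8}

q7 on x → {q1}.
No x-transition from q1, q2, q3, q4, q6, q8.
Union after reading x: {q1}.
Now take the λ-closure:
From q1 via λ: add q2, q7.
From q2 via λ: add q8.
From q7 via λ: add q3.
From q8 via λ: add q4.
No new states can be added; the closed set is {q1, q2, q3, q4, q7, q8}.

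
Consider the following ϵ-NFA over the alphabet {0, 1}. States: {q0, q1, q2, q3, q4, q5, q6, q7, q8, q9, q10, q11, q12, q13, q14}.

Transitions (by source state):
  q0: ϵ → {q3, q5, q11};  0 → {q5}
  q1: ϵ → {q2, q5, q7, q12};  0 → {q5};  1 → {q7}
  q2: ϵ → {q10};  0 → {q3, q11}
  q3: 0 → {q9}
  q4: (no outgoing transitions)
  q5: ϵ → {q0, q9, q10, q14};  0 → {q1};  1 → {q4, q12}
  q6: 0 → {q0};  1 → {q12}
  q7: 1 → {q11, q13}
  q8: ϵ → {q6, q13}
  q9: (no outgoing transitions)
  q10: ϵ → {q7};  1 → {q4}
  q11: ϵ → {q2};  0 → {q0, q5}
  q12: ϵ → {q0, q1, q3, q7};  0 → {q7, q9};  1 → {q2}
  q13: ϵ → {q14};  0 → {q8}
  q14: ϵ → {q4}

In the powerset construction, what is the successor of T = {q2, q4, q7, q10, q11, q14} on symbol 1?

q7 on 1 → {q11, q13}.
q10 on 1 → {q4}.
No 1-transition from q2, q4, q11, q14.
Union after reading 1: {q4, q11, q13}.
Now take the ϵ-closure:
From q11 via ϵ: add q2.
From q13 via ϵ: add q14.
From q2 via ϵ: add q10.
From q10 via ϵ: add q7.
No new states can be added; the closed set is {q2, q4, q7, q10, q11, q13, q14}.

{q2, q4, q7, q10, q11, q13, q14}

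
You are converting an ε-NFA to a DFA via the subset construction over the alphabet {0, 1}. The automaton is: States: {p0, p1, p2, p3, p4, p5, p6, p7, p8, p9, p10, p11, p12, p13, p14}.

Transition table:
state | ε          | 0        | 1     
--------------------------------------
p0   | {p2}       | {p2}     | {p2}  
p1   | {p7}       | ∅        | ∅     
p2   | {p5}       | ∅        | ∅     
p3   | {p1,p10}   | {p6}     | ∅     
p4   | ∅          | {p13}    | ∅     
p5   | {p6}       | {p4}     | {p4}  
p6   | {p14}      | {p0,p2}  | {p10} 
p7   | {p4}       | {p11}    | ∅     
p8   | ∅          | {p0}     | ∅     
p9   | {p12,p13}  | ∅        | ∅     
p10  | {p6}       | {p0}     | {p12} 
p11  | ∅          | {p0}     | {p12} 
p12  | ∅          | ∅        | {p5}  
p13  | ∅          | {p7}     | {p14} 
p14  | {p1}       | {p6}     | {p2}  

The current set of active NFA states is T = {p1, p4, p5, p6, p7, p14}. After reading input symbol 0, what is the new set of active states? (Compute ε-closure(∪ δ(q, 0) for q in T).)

p4 on 0 → {p13}.
p5 on 0 → {p4}.
p6 on 0 → {p0, p2}.
p7 on 0 → {p11}.
p14 on 0 → {p6}.
No 0-transition from p1.
Union after reading 0: {p0, p2, p4, p6, p11, p13}.
Now take the ε-closure:
From p2 via ε: add p5.
From p6 via ε: add p14.
From p14 via ε: add p1.
From p1 via ε: add p7.
No new states can be added; the closed set is {p0, p1, p2, p4, p5, p6, p7, p11, p13, p14}.

{p0, p1, p2, p4, p5, p6, p7, p11, p13, p14}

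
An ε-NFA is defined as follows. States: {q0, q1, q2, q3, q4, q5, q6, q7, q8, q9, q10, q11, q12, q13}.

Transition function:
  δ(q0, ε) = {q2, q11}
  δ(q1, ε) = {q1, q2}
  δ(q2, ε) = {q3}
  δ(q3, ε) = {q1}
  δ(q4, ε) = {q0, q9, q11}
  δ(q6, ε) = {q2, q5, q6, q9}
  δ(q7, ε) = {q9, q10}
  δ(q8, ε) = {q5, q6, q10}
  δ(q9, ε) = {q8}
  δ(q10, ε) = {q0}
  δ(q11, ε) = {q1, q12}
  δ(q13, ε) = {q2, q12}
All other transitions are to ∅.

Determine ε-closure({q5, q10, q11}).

Start with {q5, q10, q11}.
From q10 via ε: add q0.
From q11 via ε: add q1, q12.
From q0 via ε: add q2.
From q2 via ε: add q3.
No new states can be added; the closed set is {q0, q1, q2, q3, q5, q10, q11, q12}.

{q0, q1, q2, q3, q5, q10, q11, q12}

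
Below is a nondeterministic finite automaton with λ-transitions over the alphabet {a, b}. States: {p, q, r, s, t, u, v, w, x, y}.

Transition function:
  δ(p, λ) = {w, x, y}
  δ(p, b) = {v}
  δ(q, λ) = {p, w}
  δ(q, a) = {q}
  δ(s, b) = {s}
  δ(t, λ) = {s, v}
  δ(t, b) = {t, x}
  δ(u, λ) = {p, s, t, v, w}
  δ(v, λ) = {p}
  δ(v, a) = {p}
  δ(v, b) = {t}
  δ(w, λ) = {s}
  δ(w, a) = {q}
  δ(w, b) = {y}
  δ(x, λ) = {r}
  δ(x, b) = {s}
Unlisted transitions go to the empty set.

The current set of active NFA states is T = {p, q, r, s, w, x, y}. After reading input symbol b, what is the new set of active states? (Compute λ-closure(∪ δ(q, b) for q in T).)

{p, r, s, v, w, x, y}

p on b → {v}.
s on b → {s}.
w on b → {y}.
x on b → {s}.
No b-transition from q, r, y.
Union after reading b: {s, v, y}.
Now take the λ-closure:
From v via λ: add p.
From p via λ: add w, x.
From x via λ: add r.
No new states can be added; the closed set is {p, r, s, v, w, x, y}.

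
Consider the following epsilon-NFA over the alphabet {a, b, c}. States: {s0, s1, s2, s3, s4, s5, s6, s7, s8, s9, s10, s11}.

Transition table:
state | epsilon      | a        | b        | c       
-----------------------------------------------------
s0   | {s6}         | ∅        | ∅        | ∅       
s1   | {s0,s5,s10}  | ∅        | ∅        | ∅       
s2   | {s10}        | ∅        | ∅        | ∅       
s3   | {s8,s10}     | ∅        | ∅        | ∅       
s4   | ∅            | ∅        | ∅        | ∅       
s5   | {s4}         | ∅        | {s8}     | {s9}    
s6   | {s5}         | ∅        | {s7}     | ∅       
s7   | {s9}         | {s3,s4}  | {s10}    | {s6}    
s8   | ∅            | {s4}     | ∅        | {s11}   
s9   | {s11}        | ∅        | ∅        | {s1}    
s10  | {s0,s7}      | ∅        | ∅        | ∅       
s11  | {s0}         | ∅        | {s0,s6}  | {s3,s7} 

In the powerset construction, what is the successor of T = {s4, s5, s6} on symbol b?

{s0, s4, s5, s6, s7, s8, s9, s11}

s5 on b → {s8}.
s6 on b → {s7}.
No b-transition from s4.
Union after reading b: {s7, s8}.
Now take the epsilon-closure:
From s7 via epsilon: add s9.
From s9 via epsilon: add s11.
From s11 via epsilon: add s0.
From s0 via epsilon: add s6.
From s6 via epsilon: add s5.
From s5 via epsilon: add s4.
No new states can be added; the closed set is {s0, s4, s5, s6, s7, s8, s9, s11}.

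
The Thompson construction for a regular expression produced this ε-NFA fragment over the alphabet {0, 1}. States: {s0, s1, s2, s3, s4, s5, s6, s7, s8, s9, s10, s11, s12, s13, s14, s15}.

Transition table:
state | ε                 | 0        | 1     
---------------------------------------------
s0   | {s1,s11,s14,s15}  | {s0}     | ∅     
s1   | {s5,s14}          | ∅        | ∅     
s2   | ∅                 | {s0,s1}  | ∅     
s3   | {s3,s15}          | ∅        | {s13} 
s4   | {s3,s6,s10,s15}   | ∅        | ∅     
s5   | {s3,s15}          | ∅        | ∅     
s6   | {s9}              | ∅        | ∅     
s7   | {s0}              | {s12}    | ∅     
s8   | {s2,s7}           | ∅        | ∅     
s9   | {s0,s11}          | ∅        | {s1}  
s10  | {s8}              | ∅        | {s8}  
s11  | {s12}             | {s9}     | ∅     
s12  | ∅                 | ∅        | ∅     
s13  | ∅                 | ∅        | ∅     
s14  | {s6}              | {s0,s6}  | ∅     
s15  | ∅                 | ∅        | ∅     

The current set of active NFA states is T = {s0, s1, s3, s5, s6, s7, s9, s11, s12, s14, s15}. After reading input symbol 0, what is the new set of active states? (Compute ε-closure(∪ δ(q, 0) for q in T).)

{s0, s1, s3, s5, s6, s9, s11, s12, s14, s15}

s0 on 0 → {s0}.
s7 on 0 → {s12}.
s11 on 0 → {s9}.
s14 on 0 → {s0, s6}.
No 0-transition from s1, s3, s5, s6, s9, s12, s15.
Union after reading 0: {s0, s6, s9, s12}.
Now take the ε-closure:
From s0 via ε: add s1, s11, s14, s15.
From s1 via ε: add s5.
From s5 via ε: add s3.
No new states can be added; the closed set is {s0, s1, s3, s5, s6, s9, s11, s12, s14, s15}.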